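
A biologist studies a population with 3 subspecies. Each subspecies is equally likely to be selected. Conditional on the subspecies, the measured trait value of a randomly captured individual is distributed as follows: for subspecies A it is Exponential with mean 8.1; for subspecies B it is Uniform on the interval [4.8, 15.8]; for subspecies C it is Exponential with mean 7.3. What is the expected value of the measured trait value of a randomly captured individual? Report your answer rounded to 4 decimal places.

8.5667

Component means — A: 8.1; B: 10.3; C: 7.3.
E[X] = 0.333333·8.1 + 0.333333·10.3 + 0.333333·7.3 = 8.56667.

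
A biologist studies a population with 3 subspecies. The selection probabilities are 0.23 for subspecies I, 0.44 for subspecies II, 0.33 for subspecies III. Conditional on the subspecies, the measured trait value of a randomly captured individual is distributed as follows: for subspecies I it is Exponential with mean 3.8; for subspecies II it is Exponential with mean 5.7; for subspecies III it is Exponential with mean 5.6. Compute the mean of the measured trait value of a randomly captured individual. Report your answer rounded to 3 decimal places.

Component means — I: 3.8; II: 5.7; III: 5.6.
E[X] = 0.23·3.8 + 0.44·5.7 + 0.33·5.6 = 5.23.

5.230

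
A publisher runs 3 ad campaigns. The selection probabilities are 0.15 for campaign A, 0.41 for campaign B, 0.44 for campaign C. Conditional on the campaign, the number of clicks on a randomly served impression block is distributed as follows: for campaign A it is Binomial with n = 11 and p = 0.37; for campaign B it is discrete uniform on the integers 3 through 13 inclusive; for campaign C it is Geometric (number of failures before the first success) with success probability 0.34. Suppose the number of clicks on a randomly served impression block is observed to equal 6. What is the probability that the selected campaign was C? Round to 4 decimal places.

Likelihoods P(X=6 | ·): A: 0.11764; B: 0.0909091; C: 0.0281023.
Posterior ∝ prior × likelihood. Numerator for C: 0.44·0.0281023 = 0.012365.
Normalizing constant: 0.15·0.11764 + 0.41·0.0909091 + 0.44·0.0281023 = 0.0672838.
P(C | observation) = 0.012365 / 0.0672838 = 0.183774.

0.1838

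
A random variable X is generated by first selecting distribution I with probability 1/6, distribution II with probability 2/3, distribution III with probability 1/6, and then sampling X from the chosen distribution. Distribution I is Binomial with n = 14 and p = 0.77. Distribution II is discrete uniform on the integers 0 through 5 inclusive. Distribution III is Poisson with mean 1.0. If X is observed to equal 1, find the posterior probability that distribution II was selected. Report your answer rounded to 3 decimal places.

Likelihoods P(X=1 | ·): I: 5.43351e-08; II: 0.166667; III: 0.367879.
Posterior ∝ prior × likelihood. Numerator for II: 0.666667·0.166667 = 0.111111.
Normalizing constant: 0.166667·5.43351e-08 + 0.666667·0.166667 + 0.166667·0.367879 = 0.172424.
P(II | observation) = 0.111111 / 0.172424 = 0.644405.

0.644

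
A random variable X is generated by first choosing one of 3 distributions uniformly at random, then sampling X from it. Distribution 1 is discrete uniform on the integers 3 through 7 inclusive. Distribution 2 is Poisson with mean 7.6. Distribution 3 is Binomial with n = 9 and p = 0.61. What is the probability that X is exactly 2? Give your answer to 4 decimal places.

0.0109

Conditional on each component, P(X = 2): 1: 0; 2: 0.014453; 3: 0.0183829.
By total probability, P(X = 2) = 0.333333·0 + 0.333333·0.014453 + 0.333333·0.0183829 = 0.0109453.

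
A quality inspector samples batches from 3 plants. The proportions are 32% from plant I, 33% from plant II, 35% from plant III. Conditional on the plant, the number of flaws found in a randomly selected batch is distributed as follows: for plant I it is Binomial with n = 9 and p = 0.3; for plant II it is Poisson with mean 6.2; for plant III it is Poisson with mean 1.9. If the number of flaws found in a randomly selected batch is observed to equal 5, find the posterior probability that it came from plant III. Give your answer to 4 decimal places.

0.1264

Likelihoods P(X=5 | ·): I: 0.0735138; II: 0.154936; III: 0.0308622.
Posterior ∝ prior × likelihood. Numerator for III: 0.35·0.0308622 = 0.0108018.
Normalizing constant: 0.32·0.0735138 + 0.33·0.154936 + 0.35·0.0308622 = 0.085455.
P(III | observation) = 0.0108018 / 0.085455 = 0.126403.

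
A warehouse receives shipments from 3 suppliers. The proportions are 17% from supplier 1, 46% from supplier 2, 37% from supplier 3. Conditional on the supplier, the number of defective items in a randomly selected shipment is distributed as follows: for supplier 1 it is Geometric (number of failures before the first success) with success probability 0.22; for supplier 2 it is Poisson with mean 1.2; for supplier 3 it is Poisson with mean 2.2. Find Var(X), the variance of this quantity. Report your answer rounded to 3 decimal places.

4.820

Per component, 1: μ=3.54545, E[X²]=28.686; 2: μ=1.2, E[X²]=2.64; 3: μ=2.2, E[X²]=7.04.
E[X] = 0.17·3.54545 + 0.46·1.2 + 0.37·2.2 = 1.96873.
E[X²] = 0.17·28.686 + 0.46·2.64 + 0.37·7.04 = 8.69581.
Var(X) = E[X²] − (E[X])² = 8.69581 − 3.87589 = 4.81992.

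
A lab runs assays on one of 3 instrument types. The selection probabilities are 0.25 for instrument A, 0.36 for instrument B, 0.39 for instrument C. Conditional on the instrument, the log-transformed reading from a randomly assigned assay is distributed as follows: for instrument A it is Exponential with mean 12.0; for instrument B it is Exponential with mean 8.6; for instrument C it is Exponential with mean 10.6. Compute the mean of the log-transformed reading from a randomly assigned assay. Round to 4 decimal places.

Component means — A: 12; B: 8.6; C: 10.6.
E[X] = 0.25·12 + 0.36·8.6 + 0.39·10.6 = 10.23.

10.2300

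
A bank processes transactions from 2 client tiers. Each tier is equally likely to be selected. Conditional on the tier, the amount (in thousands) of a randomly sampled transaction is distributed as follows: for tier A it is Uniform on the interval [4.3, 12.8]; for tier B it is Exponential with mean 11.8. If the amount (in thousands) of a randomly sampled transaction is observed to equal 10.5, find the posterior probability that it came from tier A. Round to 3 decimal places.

0.772

Likelihoods f(10.5 | ·): A: 0.117647; B: 0.0348072.
Posterior ∝ prior × likelihood. Numerator for A: 0.5·0.117647 = 0.0588235.
Normalizing constant: 0.5·0.117647 + 0.5·0.0348072 = 0.0762271.
P(A | observation) = 0.0588235 / 0.0762271 = 0.771687.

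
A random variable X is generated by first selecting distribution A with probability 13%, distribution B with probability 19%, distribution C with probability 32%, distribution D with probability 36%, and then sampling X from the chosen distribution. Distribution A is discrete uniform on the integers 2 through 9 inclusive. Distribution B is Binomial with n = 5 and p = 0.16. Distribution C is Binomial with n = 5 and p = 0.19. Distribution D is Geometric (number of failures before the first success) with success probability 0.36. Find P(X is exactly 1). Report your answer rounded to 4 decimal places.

0.2895

Conditional on each component, P(X = 1): A: 0; B: 0.398297; C: 0.408944; D: 0.2304.
By total probability, P(X = 1) = 0.13·0 + 0.19·0.398297 + 0.32·0.408944 + 0.36·0.2304 = 0.289482.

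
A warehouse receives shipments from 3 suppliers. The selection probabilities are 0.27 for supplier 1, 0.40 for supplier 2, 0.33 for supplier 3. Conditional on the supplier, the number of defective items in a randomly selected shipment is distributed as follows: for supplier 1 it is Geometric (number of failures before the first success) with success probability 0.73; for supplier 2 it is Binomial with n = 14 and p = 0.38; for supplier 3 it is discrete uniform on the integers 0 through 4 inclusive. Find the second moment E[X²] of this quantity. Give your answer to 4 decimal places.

14.7941

For each component E[X²] = Var + (mean)², giving 1: 0.64346; 2: 31.6008; 3: 6.
Overall E[X²] = 0.27·0.64346 + 0.4·31.6008 + 0.33·6 = 14.7941.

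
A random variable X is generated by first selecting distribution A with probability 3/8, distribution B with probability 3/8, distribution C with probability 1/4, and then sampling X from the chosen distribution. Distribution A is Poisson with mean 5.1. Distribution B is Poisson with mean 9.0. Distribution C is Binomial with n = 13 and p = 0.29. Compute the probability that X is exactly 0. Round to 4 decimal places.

Conditional on each component, P(X = 0): A: 0.00609675; B: 0.00012341; C: 0.0116509.
By total probability, P(X = 0) = 0.375·0.00609675 + 0.375·0.00012341 + 0.25·0.0116509 = 0.00524528.

0.0052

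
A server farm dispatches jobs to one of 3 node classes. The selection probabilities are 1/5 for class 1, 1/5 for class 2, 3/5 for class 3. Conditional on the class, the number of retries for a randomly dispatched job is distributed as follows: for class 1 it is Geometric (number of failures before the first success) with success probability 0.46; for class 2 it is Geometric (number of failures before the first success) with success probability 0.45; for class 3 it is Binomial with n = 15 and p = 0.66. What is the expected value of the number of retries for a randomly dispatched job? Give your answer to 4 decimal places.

Component means — 1: 1.17391; 2: 1.22222; 3: 9.9.
E[X] = 0.2·1.17391 + 0.2·1.22222 + 0.6·9.9 = 6.41923.

6.4192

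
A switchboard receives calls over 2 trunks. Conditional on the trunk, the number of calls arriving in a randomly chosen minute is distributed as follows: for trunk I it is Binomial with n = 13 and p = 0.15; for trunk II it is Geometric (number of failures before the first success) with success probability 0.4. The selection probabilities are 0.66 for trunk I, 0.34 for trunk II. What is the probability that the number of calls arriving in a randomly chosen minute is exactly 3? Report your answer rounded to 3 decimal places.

0.155

Conditional on each trunk, P(X = 3): I: 0.190033; II: 0.0864.
By total probability, P(X = 3) = 0.66·0.190033 + 0.34·0.0864 = 0.154798.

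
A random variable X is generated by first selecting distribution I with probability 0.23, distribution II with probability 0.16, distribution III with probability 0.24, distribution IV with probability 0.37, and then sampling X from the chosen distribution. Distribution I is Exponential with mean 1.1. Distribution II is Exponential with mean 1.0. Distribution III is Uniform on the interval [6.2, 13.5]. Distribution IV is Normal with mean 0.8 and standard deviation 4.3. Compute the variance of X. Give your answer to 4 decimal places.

Per component, I: μ=1.1, E[X²]=2.42; II: μ=1, E[X²]=2; III: μ=9.85, E[X²]=101.463; IV: μ=0.8, E[X²]=19.13.
E[X] = 0.23·1.1 + 0.16·1 + 0.24·9.85 + 0.37·0.8 = 3.073.
E[X²] = 0.23·2.42 + 0.16·2 + 0.24·101.463 + 0.37·19.13 = 32.3059.
Var(X) = E[X²] − (E[X])² = 32.3059 − 9.44333 = 22.8626.

22.8626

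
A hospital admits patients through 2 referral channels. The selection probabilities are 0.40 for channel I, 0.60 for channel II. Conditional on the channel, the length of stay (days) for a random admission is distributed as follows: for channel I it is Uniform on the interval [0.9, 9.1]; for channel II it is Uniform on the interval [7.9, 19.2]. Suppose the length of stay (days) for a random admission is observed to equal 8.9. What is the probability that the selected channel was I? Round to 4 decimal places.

Likelihoods f(8.9 | ·): I: 0.121951; II: 0.0884956.
Posterior ∝ prior × likelihood. Numerator for I: 0.4·0.121951 = 0.0487805.
Normalizing constant: 0.4·0.121951 + 0.6·0.0884956 = 0.101878.
P(I | observation) = 0.0487805 / 0.101878 = 0.478814.

0.4788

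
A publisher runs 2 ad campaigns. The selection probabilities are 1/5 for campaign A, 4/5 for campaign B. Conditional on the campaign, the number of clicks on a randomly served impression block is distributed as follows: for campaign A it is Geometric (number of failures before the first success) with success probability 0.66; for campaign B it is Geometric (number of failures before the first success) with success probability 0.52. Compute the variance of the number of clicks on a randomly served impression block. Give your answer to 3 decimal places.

1.603

Per component, A: μ=0.515152, E[X²]=1.04591; B: μ=0.923077, E[X²]=2.62722.
E[X] = 0.2·0.515152 + 0.8·0.923077 = 0.841492.
E[X²] = 0.2·1.04591 + 0.8·2.62722 = 2.31096.
Var(X) = E[X²] − (E[X])² = 2.31096 − 0.708109 = 1.60285.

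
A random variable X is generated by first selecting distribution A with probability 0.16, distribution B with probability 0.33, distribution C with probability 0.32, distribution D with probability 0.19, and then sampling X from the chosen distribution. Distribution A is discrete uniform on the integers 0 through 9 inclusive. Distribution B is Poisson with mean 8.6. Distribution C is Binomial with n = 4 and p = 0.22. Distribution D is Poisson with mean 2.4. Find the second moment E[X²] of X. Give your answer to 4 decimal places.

For each component E[X²] = Var + (mean)², giving A: 28.5; B: 82.56; C: 1.4608; D: 8.16.
Overall E[X²] = 0.16·28.5 + 0.33·82.56 + 0.32·1.4608 + 0.19·8.16 = 33.8227.

33.8227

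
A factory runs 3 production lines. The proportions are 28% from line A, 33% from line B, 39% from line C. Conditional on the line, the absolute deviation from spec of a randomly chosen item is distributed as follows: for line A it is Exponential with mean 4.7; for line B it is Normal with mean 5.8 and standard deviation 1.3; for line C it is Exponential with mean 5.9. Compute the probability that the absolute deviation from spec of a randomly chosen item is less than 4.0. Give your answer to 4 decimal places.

0.3799

Conditional on each line, P(X < 4.0): A: 0.57304; B: 0.0830851; C: 0.492352.
By total probability, P(X < 4.0) = 0.28·0.57304 + 0.33·0.0830851 + 0.39·0.492352 = 0.379886.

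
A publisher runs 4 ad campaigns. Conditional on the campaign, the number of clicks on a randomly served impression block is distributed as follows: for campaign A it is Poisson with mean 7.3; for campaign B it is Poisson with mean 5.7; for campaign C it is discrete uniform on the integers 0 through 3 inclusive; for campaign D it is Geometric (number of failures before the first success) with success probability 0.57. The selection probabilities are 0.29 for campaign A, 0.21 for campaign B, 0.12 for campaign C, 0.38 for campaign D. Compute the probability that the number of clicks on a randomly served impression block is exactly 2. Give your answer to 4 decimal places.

Conditional on each campaign, P(X = 2): A: 0.0179997; B: 0.0543552; C: 0.25; D: 0.105393.
By total probability, P(X = 2) = 0.29·0.0179997 + 0.21·0.0543552 + 0.12·0.25 + 0.38·0.105393 = 0.0866839.

0.0867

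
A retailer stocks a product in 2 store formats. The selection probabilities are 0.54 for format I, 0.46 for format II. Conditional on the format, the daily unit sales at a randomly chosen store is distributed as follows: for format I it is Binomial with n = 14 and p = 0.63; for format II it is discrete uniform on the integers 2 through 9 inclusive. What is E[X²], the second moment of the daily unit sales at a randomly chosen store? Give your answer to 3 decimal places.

60.100

For each component E[X²] = Var + (mean)², giving I: 81.0558; II: 35.5.
Overall E[X²] = 0.54·81.0558 + 0.46·35.5 = 60.1001.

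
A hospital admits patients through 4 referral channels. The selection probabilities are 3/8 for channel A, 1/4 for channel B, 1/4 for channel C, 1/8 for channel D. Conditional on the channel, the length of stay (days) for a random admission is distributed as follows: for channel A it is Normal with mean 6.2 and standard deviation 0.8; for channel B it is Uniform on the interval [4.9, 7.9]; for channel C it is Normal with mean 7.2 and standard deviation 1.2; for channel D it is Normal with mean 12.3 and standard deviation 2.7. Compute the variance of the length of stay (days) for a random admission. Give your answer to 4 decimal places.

Per component, A: μ=6.2, E[X²]=39.08; B: μ=6.4, E[X²]=41.71; C: μ=7.2, E[X²]=53.28; D: μ=12.3, E[X²]=158.58.
E[X] = 0.375·6.2 + 0.25·6.4 + 0.25·7.2 + 0.125·12.3 = 7.2625.
E[X²] = 0.375·39.08 + 0.25·41.71 + 0.25·53.28 + 0.125·158.58 = 58.225.
Var(X) = E[X²] − (E[X])² = 58.225 − 52.7439 = 5.48109.

5.4811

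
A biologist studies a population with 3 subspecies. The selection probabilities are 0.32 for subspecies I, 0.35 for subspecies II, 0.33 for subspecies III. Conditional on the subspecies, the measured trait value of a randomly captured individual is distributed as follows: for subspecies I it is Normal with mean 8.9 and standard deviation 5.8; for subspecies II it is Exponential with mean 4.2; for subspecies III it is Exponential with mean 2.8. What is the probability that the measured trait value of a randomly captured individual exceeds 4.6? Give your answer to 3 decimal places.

0.428

Conditional on each subspecies, P(X > 4.6): I: 0.770768; II: 0.33446; III: 0.193427.
By total probability, P(X > 4.6) = 0.32·0.770768 + 0.35·0.33446 + 0.33·0.193427 = 0.427538.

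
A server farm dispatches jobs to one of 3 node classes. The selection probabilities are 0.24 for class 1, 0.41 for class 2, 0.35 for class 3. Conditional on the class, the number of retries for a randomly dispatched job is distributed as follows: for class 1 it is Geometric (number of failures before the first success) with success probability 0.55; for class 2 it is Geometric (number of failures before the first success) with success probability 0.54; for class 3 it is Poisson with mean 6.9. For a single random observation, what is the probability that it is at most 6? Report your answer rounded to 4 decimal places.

0.8100

Conditional on each class, P(X ≤ 6): 1: 0.996263; 2: 0.995642; 3: 0.464715.
By total probability, P(X ≤ 6) = 0.24·0.996263 + 0.41·0.995642 + 0.35·0.464715 = 0.809967.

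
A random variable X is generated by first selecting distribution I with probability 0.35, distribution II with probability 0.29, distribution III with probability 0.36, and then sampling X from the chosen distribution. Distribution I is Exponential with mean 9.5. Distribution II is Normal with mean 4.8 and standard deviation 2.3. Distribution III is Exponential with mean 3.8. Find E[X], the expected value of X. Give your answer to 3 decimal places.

Component means — I: 9.5; II: 4.8; III: 3.8.
E[X] = 0.35·9.5 + 0.29·4.8 + 0.36·3.8 = 6.085.

6.085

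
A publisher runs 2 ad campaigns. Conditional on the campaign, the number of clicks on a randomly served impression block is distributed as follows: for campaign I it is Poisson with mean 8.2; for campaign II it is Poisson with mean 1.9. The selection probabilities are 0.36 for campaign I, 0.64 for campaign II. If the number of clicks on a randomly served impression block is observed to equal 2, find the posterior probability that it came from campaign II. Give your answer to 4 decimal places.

0.9811

Likelihoods P(X=2 | ·): I: 0.00923385; II: 0.269971.
Posterior ∝ prior × likelihood. Numerator for II: 0.64·0.269971 = 0.172782.
Normalizing constant: 0.36·0.00923385 + 0.64·0.269971 = 0.176106.
P(II | observation) = 0.172782 / 0.176106 = 0.981124.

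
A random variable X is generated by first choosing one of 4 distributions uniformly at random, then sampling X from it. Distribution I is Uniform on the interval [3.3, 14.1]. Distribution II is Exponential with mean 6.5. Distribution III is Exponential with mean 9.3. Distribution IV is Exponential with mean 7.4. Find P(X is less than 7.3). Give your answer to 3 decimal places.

Conditional on each component, P(X < 7.3): I: 0.37037; II: 0.674723; III: 0.543856; IV: 0.627115.
By total probability, P(X < 7.3) = 0.25·0.37037 + 0.25·0.674723 + 0.25·0.543856 + 0.25·0.627115 = 0.554016.

0.554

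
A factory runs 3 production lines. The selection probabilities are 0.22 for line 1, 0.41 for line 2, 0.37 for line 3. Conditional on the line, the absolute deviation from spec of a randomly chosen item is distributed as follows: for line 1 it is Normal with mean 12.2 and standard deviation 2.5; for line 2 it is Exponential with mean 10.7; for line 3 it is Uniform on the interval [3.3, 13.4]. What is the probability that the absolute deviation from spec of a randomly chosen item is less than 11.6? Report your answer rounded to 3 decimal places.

Conditional on each line, P(X < 11.6): 1: 0.405165; 2: 0.661798; 3: 0.821782.
By total probability, P(X < 11.6) = 0.22·0.405165 + 0.41·0.661798 + 0.37·0.821782 = 0.664533.

0.665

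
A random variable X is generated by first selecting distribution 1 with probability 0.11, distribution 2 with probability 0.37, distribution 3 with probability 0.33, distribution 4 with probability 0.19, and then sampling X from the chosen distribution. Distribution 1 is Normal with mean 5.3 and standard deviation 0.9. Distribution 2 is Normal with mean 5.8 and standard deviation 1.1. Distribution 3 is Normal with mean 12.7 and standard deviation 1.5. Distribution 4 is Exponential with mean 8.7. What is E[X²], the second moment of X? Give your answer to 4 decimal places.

For each component E[X²] = Var + (mean)², giving 1: 28.9; 2: 34.85; 3: 163.54; 4: 151.38.
Overall E[X²] = 0.11·28.9 + 0.37·34.85 + 0.33·163.54 + 0.19·151.38 = 98.8039.

98.8039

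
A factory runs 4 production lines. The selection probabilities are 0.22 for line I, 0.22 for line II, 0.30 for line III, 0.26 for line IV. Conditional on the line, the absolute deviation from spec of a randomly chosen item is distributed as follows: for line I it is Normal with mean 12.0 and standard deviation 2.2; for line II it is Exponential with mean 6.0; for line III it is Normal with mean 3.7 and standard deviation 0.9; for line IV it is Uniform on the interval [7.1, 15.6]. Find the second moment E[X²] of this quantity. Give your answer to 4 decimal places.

87.9941

For each component E[X²] = Var + (mean)², giving I: 148.84; II: 72; III: 14.5; IV: 134.843.
Overall E[X²] = 0.22·148.84 + 0.22·72 + 0.3·14.5 + 0.26·134.843 = 87.9941.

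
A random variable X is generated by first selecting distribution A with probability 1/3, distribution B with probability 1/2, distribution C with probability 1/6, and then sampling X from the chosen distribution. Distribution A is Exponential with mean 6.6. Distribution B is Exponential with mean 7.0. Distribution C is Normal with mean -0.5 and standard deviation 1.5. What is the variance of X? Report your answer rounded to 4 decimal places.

46.9097

Per component, A: μ=6.6, E[X²]=87.12; B: μ=7, E[X²]=98; C: μ=-0.5, E[X²]=2.5.
E[X] = 0.333333·6.6 + 0.5·7 + 0.166667·-0.5 = 5.61667.
E[X²] = 0.333333·87.12 + 0.5·98 + 0.166667·2.5 = 78.4567.
Var(X) = E[X²] − (E[X])² = 78.4567 − 31.5469 = 46.9097.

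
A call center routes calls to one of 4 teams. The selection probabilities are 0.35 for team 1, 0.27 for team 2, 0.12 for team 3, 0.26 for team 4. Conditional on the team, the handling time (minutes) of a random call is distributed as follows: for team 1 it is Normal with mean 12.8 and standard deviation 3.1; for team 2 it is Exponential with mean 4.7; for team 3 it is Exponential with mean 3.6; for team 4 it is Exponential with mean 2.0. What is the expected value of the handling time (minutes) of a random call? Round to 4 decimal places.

6.7010

Component means — 1: 12.8; 2: 4.7; 3: 3.6; 4: 2.
E[X] = 0.35·12.8 + 0.27·4.7 + 0.12·3.6 + 0.26·2 = 6.701.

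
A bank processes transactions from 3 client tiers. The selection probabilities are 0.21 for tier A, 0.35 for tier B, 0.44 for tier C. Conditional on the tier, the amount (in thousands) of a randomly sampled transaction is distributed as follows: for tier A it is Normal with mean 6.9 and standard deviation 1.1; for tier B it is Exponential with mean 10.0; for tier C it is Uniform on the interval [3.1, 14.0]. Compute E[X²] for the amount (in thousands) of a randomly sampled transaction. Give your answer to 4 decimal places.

For each component E[X²] = Var + (mean)², giving A: 48.82; B: 200; C: 83.0033.
Overall E[X²] = 0.21·48.82 + 0.35·200 + 0.44·83.0033 = 116.774.

116.7737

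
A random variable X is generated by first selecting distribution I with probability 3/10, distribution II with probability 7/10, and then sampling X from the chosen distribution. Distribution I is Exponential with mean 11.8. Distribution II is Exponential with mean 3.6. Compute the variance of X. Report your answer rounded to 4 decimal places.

64.9644

Per component, I: μ=11.8, E[X²]=278.48; II: μ=3.6, E[X²]=25.92.
E[X] = 0.3·11.8 + 0.7·3.6 = 6.06.
E[X²] = 0.3·278.48 + 0.7·25.92 = 101.688.
Var(X) = E[X²] − (E[X])² = 101.688 − 36.7236 = 64.9644.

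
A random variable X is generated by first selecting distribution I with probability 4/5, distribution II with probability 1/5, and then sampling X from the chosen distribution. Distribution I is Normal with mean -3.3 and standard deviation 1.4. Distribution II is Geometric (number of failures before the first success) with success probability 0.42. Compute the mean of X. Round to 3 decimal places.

-2.364

Component means — I: -3.3; II: 1.38095.
E[X] = 0.8·-3.3 + 0.2·1.38095 = -2.36381.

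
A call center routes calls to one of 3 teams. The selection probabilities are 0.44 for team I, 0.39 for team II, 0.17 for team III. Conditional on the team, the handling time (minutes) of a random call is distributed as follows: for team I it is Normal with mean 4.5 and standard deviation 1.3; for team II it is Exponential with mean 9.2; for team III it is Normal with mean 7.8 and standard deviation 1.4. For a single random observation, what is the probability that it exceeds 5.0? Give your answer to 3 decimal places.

Conditional on each team, P(X > 5.0): I: 0.350261; II: 0.580725; III: 0.97725.
By total probability, P(X > 5.0) = 0.44·0.350261 + 0.39·0.580725 + 0.17·0.97725 = 0.54673.

0.547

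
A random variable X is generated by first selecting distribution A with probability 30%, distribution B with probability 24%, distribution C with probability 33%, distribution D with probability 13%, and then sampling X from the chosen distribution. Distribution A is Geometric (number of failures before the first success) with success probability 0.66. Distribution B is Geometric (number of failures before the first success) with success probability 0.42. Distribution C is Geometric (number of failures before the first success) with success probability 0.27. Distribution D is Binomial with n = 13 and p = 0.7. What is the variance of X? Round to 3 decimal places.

11.838

Per component, A: μ=0.515152, E[X²]=1.04591; B: μ=1.38095, E[X²]=5.19501; C: μ=2.7037, E[X²]=17.3237; D: μ=9.1, E[X²]=85.54.
E[X] = 0.3·0.515152 + 0.24·1.38095 + 0.33·2.7037 + 0.13·9.1 = 2.5612.
E[X²] = 0.3·1.04591 + 0.24·5.19501 + 0.33·17.3237 + 0.13·85.54 = 18.3976.
Var(X) = E[X²] − (E[X])² = 18.3976 − 6.55973 = 11.8379.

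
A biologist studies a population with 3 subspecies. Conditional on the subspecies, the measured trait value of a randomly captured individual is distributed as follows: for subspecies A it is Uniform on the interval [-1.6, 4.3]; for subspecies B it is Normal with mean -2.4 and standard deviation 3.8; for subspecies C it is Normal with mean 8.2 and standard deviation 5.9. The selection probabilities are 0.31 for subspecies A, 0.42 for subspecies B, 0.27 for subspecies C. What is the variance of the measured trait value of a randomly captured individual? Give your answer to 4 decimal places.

Per component, A: μ=1.35, E[X²]=4.72333; B: μ=-2.4, E[X²]=20.2; C: μ=8.2, E[X²]=102.05.
E[X] = 0.31·1.35 + 0.42·-2.4 + 0.27·8.2 = 1.6245.
E[X²] = 0.31·4.72333 + 0.42·20.2 + 0.27·102.05 = 37.5017.
Var(X) = E[X²] − (E[X])² = 37.5017 − 2.639 = 34.8627.

34.8627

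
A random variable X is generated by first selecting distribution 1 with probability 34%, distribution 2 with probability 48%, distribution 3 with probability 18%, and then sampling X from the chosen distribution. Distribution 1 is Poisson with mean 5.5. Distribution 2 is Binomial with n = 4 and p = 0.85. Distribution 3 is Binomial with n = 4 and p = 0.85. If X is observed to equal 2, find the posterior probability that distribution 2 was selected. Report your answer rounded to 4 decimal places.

Likelihoods P(X=2 | ·): 1: 0.0618124; 2: 0.0975375; 3: 0.0975375.
Posterior ∝ prior × likelihood. Numerator for 2: 0.48·0.0975375 = 0.046818.
Normalizing constant: 0.34·0.0618124 + 0.48·0.0975375 + 0.18·0.0975375 = 0.085391.
P(2 | observation) = 0.046818 / 0.085391 = 0.548278.

0.5483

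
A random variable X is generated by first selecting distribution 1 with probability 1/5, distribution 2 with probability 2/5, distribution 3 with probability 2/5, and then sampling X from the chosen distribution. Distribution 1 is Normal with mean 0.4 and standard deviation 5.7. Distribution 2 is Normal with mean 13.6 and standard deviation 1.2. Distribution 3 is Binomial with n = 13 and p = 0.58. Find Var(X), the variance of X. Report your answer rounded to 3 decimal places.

32.234

Per component, 1: μ=0.4, E[X²]=32.65; 2: μ=13.6, E[X²]=186.4; 3: μ=7.54, E[X²]=60.0184.
E[X] = 0.2·0.4 + 0.4·13.6 + 0.4·7.54 = 8.536.
E[X²] = 0.2·32.65 + 0.4·186.4 + 0.4·60.0184 = 105.097.
Var(X) = E[X²] − (E[X])² = 105.097 − 72.8633 = 32.2341.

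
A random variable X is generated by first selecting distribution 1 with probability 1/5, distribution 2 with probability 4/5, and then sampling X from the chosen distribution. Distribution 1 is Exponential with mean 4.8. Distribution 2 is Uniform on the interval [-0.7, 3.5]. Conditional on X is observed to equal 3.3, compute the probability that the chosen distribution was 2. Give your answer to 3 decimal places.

0.901

Likelihoods f(3.3 | ·): 1: 0.104757; 2: 0.238095.
Posterior ∝ prior × likelihood. Numerator for 2: 0.8·0.238095 = 0.190476.
Normalizing constant: 0.2·0.104757 + 0.8·0.238095 = 0.211428.
P(2 | observation) = 0.190476 / 0.211428 = 0.900905.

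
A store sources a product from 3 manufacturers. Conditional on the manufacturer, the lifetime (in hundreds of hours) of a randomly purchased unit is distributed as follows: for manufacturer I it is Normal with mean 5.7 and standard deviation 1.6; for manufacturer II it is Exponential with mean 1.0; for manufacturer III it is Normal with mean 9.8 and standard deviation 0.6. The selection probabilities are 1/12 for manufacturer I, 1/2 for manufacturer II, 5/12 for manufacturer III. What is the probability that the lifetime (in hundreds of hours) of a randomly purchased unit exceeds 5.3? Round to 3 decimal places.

0.469

Conditional on each manufacturer, P(X > 5.3): I: 0.598706; II: 0.00499159; III: 1.
By total probability, P(X > 5.3) = 0.0833333·0.598706 + 0.5·0.00499159 + 0.416667·1 = 0.469055.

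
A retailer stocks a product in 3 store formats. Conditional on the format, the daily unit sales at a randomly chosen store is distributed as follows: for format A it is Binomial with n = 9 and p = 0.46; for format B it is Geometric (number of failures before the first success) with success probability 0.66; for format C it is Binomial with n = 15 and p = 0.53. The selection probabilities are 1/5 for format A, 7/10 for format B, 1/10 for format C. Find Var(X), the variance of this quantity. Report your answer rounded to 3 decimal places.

7.366

Per component, A: μ=4.14, E[X²]=19.3752; B: μ=0.515152, E[X²]=1.04591; C: μ=7.95, E[X²]=66.939.
E[X] = 0.2·4.14 + 0.7·0.515152 + 0.1·7.95 = 1.98361.
E[X²] = 0.2·19.3752 + 0.7·1.04591 + 0.1·66.939 = 11.3011.
Var(X) = E[X²] − (E[X])² = 11.3011 − 3.93469 = 7.36639.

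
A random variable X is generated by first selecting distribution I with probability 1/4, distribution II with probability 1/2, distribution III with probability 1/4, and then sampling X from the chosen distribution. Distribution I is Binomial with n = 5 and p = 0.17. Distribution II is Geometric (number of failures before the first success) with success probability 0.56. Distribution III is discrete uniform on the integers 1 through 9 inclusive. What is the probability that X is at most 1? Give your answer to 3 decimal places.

Conditional on each component, P(X ≤ 1): I: 0.7973; II: 0.8064; III: 0.111111.
By total probability, P(X ≤ 1) = 0.25·0.7973 + 0.5·0.8064 + 0.25·0.111111 = 0.630303.

0.630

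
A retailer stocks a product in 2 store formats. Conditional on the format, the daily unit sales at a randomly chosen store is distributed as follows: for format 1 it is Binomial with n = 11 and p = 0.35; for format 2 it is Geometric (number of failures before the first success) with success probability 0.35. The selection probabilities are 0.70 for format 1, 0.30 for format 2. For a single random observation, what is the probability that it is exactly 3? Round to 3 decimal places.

Conditional on each format, P(X = 3): 1: 0.225421; 2: 0.0961188.
By total probability, P(X = 3) = 0.7·0.225421 + 0.3·0.0961188 = 0.186631.

0.187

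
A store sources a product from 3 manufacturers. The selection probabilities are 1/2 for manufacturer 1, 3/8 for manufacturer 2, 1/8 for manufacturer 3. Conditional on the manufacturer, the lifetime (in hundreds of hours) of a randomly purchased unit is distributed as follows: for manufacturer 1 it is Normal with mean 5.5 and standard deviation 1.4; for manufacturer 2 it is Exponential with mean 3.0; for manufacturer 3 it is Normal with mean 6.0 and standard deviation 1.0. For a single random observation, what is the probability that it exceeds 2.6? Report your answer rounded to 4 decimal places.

Conditional on each manufacturer, P(X > 2.6): 1: 0.980841; 2: 0.42035; 3: 0.999663.
By total probability, P(X > 2.6) = 0.5·0.980841 + 0.375·0.42035 + 0.125·0.999663 = 0.77301.

0.7730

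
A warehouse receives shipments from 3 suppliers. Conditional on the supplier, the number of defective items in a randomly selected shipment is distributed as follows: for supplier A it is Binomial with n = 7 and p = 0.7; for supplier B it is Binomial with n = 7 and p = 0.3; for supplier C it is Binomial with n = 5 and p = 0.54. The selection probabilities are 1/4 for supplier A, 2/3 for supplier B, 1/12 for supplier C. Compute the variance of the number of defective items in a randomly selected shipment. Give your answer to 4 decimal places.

2.8785

Per component, A: μ=4.9, E[X²]=25.48; B: μ=2.1, E[X²]=5.88; C: μ=2.7, E[X²]=8.532.
E[X] = 0.25·4.9 + 0.666667·2.1 + 0.0833333·2.7 = 2.85.
E[X²] = 0.25·25.48 + 0.666667·5.88 + 0.0833333·8.532 = 11.001.
Var(X) = E[X²] − (E[X])² = 11.001 − 8.1225 = 2.8785.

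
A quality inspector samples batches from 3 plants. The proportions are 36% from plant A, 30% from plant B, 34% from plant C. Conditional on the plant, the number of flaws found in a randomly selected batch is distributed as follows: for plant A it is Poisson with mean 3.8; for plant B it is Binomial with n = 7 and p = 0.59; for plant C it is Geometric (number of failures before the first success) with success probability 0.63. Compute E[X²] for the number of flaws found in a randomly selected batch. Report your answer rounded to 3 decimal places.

For each component E[X²] = Var + (mean)², giving A: 18.24; B: 18.7502; C: 1.27715.
Overall E[X²] = 0.36·18.24 + 0.3·18.7502 + 0.34·1.27715 = 12.6257.

12.626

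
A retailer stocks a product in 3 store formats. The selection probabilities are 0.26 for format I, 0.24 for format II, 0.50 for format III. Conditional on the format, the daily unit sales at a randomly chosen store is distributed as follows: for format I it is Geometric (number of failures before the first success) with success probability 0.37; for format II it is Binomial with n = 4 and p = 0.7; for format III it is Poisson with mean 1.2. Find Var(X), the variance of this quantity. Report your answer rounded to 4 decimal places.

Per component, I: μ=1.7027, E[X²]=7.5011; II: μ=2.8, E[X²]=8.68; III: μ=1.2, E[X²]=2.64.
E[X] = 0.26·1.7027 + 0.24·2.8 + 0.5·1.2 = 1.7147.
E[X²] = 0.26·7.5011 + 0.24·8.68 + 0.5·2.64 = 5.35348.
Var(X) = E[X²] − (E[X])² = 5.35348 − 2.94021 = 2.41328.

2.4133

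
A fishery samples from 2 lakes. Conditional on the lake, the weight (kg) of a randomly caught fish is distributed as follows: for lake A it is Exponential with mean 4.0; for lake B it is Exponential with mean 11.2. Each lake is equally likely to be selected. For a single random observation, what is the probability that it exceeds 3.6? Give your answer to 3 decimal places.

0.566

Conditional on each lake, P(X > 3.6): A: 0.40657; B: 0.725112.
By total probability, P(X > 3.6) = 0.5·0.40657 + 0.5·0.725112 = 0.565841.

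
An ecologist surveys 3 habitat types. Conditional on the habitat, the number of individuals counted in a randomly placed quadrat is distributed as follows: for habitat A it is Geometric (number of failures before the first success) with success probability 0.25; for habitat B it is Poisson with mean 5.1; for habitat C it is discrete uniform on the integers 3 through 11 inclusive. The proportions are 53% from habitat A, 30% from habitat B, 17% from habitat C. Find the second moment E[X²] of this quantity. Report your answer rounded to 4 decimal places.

For each component E[X²] = Var + (mean)², giving A: 21; B: 31.11; C: 55.6667.
Overall E[X²] = 0.53·21 + 0.3·31.11 + 0.17·55.6667 = 29.9263.

29.9263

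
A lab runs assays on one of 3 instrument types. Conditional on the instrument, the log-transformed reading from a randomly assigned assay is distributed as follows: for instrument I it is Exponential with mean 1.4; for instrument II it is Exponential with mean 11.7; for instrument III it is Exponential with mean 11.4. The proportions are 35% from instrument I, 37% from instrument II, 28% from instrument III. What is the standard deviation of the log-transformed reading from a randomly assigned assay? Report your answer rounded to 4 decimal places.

Per component, I: μ=1.4, E[X²]=3.92; II: μ=11.7, E[X²]=273.78; III: μ=11.4, E[X²]=259.92.
E[X] = 0.35·1.4 + 0.37·11.7 + 0.28·11.4 = 8.011.
E[X²] = 0.35·3.92 + 0.37·273.78 + 0.28·259.92 = 175.448.
Var(X) = E[X²] − (E[X])² = 175.448 − 64.1761 = 111.272.
SD(X) = √111.272 = 10.5486.

10.5486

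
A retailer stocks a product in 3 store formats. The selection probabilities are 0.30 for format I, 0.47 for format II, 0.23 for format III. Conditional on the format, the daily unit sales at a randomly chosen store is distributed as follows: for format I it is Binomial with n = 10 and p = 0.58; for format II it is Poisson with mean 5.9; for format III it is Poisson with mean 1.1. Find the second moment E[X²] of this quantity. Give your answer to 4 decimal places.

30.4878

For each component E[X²] = Var + (mean)², giving I: 36.076; II: 40.71; III: 2.31.
Overall E[X²] = 0.3·36.076 + 0.47·40.71 + 0.23·2.31 = 30.4878.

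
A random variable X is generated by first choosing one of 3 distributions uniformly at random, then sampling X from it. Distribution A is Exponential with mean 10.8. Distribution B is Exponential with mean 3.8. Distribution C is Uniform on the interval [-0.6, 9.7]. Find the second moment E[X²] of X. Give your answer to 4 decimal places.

For each component E[X²] = Var + (mean)², giving A: 233.28; B: 28.88; C: 29.5433.
Overall E[X²] = 0.333333·233.28 + 0.333333·28.88 + 0.333333·29.5433 = 97.2344.

97.2344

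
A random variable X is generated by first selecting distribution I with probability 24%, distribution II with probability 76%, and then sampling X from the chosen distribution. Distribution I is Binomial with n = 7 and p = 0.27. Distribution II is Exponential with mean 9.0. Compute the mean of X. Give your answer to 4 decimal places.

7.2936

Component means — I: 1.89; II: 9.
E[X] = 0.24·1.89 + 0.76·9 = 7.2936.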